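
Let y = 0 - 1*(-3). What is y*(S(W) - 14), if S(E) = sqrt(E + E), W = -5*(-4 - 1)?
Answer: -42 + 15*sqrt(2) ≈ -20.787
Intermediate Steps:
W = 25 (W = -5*(-5) = 25)
S(E) = sqrt(2)*sqrt(E) (S(E) = sqrt(2*E) = sqrt(2)*sqrt(E))
y = 3 (y = 0 + 3 = 3)
y*(S(W) - 14) = 3*(sqrt(2)*sqrt(25) - 14) = 3*(sqrt(2)*5 - 14) = 3*(5*sqrt(2) - 14) = 3*(-14 + 5*sqrt(2)) = -42 + 15*sqrt(2)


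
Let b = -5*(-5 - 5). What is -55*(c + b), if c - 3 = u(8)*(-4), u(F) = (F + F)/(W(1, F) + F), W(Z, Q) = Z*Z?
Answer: -22715/9 ≈ -2523.9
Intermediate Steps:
W(Z, Q) = Z**2
b = 50 (b = -5*(-10) = 50)
u(F) = 2*F/(1 + F) (u(F) = (F + F)/(1**2 + F) = (2*F)/(1 + F) = 2*F/(1 + F))
c = -37/9 (c = 3 + (2*8/(1 + 8))*(-4) = 3 + (2*8/9)*(-4) = 3 + (2*8*(1/9))*(-4) = 3 + (16/9)*(-4) = 3 - 64/9 = -37/9 ≈ -4.1111)
-55*(c + b) = -55*(-37/9 + 50) = -55*413/9 = -22715/9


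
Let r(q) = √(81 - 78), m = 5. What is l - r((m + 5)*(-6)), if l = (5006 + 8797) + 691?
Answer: 14494 - √3 ≈ 14492.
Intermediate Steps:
r(q) = √3
l = 14494 (l = 13803 + 691 = 14494)
l - r((m + 5)*(-6)) = 14494 - √3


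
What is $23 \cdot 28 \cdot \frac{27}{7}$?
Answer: $2484$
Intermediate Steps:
$23 \cdot 28 \cdot \frac{27}{7} = 644 \cdot 27 \cdot \frac{1}{7} = 644 \cdot \frac{27}{7} = 2484$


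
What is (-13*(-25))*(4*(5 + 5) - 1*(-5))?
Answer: 14625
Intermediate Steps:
(-13*(-25))*(4*(5 + 5) - 1*(-5)) = 325*(4*10 + 5) = 325*(40 + 5) = 325*45 = 14625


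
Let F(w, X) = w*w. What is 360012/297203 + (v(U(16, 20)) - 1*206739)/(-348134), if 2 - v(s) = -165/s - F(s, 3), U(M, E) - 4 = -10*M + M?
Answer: 5066612479431/2897061137656 ≈ 1.7489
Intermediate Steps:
U(M, E) = 4 - 9*M (U(M, E) = 4 + (-10*M + M) = 4 - 9*M)
F(w, X) = w**2
v(s) = 2 + s**2 + 165/s (v(s) = 2 - (-165/s - s**2) = 2 - (-s**2 - 165/s) = 2 + (s**2 + 165/s) = 2 + s**2 + 165/s)
360012/297203 + (v(U(16, 20)) - 1*206739)/(-348134) = 360012/297203 + ((2 + (4 - 9*16)**2 + 165/(4 - 9*16)) - 1*206739)/(-348134) = 360012*(1/297203) + ((2 + (4 - 144)**2 + 165/(4 - 144)) - 206739)*(-1/348134) = 360012/297203 + ((2 + (-140)**2 + 165/(-140)) - 206739)*(-1/348134) = 360012/297203 + ((2 + 19600 + 165*(-1/140)) - 206739)*(-1/348134) = 360012/297203 + ((2 + 19600 - 33/28) - 206739)*(-1/348134) = 360012/297203 + (548823/28 - 206739)*(-1/348134) = 360012/297203 - 5239869/28*(-1/348134) = 360012/297203 + 5239869/9747752 = 5066612479431/2897061137656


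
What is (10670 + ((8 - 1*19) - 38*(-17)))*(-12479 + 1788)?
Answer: -120861755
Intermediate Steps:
(10670 + ((8 - 1*19) - 38*(-17)))*(-12479 + 1788) = (10670 + ((8 - 19) + 646))*(-10691) = (10670 + (-11 + 646))*(-10691) = (10670 + 635)*(-10691) = 11305*(-10691) = -120861755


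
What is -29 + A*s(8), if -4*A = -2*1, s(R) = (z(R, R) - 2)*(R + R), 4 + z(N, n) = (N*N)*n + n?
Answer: 4083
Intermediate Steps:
z(N, n) = -4 + n + n*N**2 (z(N, n) = -4 + ((N*N)*n + n) = -4 + (N**2*n + n) = -4 + (n*N**2 + n) = -4 + (n + n*N**2) = -4 + n + n*N**2)
s(R) = 2*R*(-6 + R + R**3) (s(R) = ((-4 + R + R*R**2) - 2)*(R + R) = ((-4 + R + R**3) - 2)*(2*R) = (-6 + R + R**3)*(2*R) = 2*R*(-6 + R + R**3))
A = 1/2 (A = -(-1)/2 = -1/4*(-2) = 1/2 ≈ 0.50000)
-29 + A*s(8) = -29 + (2*8*(-6 + 8 + 8**3))/2 = -29 + (2*8*(-6 + 8 + 512))/2 = -29 + (2*8*514)/2 = -29 + (1/2)*8224 = -29 + 4112 = 4083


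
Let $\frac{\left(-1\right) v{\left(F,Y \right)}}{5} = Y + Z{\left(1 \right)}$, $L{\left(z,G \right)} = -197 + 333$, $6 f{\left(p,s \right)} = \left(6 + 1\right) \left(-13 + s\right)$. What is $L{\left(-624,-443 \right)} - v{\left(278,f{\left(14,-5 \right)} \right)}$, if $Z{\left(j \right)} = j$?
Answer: $36$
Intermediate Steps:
$f{\left(p,s \right)} = - \frac{91}{6} + \frac{7 s}{6}$ ($f{\left(p,s \right)} = \frac{\left(6 + 1\right) \left(-13 + s\right)}{6} = \frac{7 \left(-13 + s\right)}{6} = \frac{-91 + 7 s}{6} = - \frac{91}{6} + \frac{7 s}{6}$)
$L{\left(z,G \right)} = 136$
$v{\left(F,Y \right)} = -5 - 5 Y$ ($v{\left(F,Y \right)} = - 5 \left(Y + 1\right) = - 5 \left(1 + Y\right) = -5 - 5 Y$)
$L{\left(-624,-443 \right)} - v{\left(278,f{\left(14,-5 \right)} \right)} = 136 - \left(-5 - 5 \left(- \frac{91}{6} + \frac{7}{6} \left(-5\right)\right)\right) = 136 - \left(-5 - 5 \left(- \frac{91}{6} - \frac{35}{6}\right)\right) = 136 - \left(-5 - -105\right) = 136 - \left(-5 + 105\right) = 136 - 100 = 36$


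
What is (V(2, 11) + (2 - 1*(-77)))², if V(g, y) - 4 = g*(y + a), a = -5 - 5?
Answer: 7225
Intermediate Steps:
a = -10
V(g, y) = 4 + g*(-10 + y) (V(g, y) = 4 + g*(y - 10) = 4 + g*(-10 + y))
(V(2, 11) + (2 - 1*(-77)))² = ((4 - 10*2 + 2*11) + (2 - 1*(-77)))² = ((4 - 20 + 22) + (2 + 77))² = (6 + 79)² = 85² = 7225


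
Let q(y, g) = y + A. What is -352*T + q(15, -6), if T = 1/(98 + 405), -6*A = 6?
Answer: 6690/503 ≈ 13.300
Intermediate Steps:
A = -1 (A = -⅙*6 = -1)
q(y, g) = -1 + y (q(y, g) = y - 1 = -1 + y)
T = 1/503 ≈ 0.0019881
-352*T + q(15, -6) = -352*1/503 + (-1 + 15) = -352/503 + 14 = 6690/503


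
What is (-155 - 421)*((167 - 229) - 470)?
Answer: 306432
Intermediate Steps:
(-155 - 421)*((167 - 229) - 470) = -576*(-62 - 470) = -576*(-532) = 306432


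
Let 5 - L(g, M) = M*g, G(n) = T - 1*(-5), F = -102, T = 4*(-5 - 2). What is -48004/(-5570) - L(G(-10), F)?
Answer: 6543687/2785 ≈ 2349.6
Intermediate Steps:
T = -28 (T = 4*(-7) = -28)
G(n) = -23 (G(n) = -28 - 1*(-5) = -28 + 5 = -23)
L(g, M) = 5 - M*g
-48004/(-5570) - L(G(-10), F) = -48004/(-5570) - (5 - 1*(-102)*(-23)) = -48004*(-1/5570) - (5 - 2346) = 24002/2785 - 1*(-2341) = 24002/2785 + 2341 = 6543687/2785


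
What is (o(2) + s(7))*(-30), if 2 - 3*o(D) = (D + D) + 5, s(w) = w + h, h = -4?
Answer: -20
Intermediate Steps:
s(w) = -4 + w (s(w) = w - 4 = -4 + w)
o(D) = -1 - 2*D/3 (o(D) = ⅔ - ((D + D) + 5)/3 = ⅔ - (2*D + 5)/3 = ⅔ - (5 + 2*D)/3 = ⅔ + (-5/3 - 2*D/3) = -1 - 2*D/3)
(o(2) + s(7))*(-30) = ((-1 - ⅔*2) + (-4 + 7))*(-30) = ((-1 - 4/3) + 3)*(-30) = (-7/3 + 3)*(-30) = (⅔)*(-30) = -20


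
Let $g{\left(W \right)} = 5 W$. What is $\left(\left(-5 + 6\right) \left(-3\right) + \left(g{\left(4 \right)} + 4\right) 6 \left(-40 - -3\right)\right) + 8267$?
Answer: $2936$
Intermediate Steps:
$\left(\left(-5 + 6\right) \left(-3\right) + \left(g{\left(4 \right)} + 4\right) 6 \left(-40 - -3\right)\right) + 8267 = \left(\left(-5 + 6\right) \left(-3\right) + \left(5 \cdot 4 + 4\right) 6 \left(-40 - -3\right)\right) + 8267 = \left(1 \left(-3\right) + \left(20 + 4\right) 6 \left(-40 + 3\right)\right) + 8267 = \left(-3 + 24 \cdot 6 \left(-37\right)\right) + 8267 = \left(-3 + 144 \left(-37\right)\right) + 8267 = \left(-3 - 5328\right) + 8267 = -5331 + 8267 = 2936$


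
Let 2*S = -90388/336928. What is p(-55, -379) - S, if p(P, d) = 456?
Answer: 76842181/168464 ≈ 456.13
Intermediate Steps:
S = -22597/168464 (S = (-90388/336928)/2 = (-90388*1/336928)/2 = (½)*(-22597/84232) = -22597/168464 ≈ -0.13414)
p(-55, -379) - S = 456 - 1*(-22597/168464) = 456 + 22597/168464 = 76842181/168464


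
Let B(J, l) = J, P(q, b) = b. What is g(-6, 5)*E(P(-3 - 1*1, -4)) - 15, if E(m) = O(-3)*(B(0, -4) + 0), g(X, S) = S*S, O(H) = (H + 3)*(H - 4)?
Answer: -15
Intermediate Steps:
O(H) = (-4 + H)*(3 + H) (O(H) = (3 + H)*(-4 + H) = (-4 + H)*(3 + H))
g(X, S) = S**2
E(m) = 0 (E(m) = (-12 + (-3)**2 - 1*(-3))*(0 + 0) = (-12 + 9 + 3)*0 = 0*0 = 0)
g(-6, 5)*E(P(-3 - 1*1, -4)) - 15 = 5**2*0 - 15 = 25*0 - 15 = 0 - 15 = -15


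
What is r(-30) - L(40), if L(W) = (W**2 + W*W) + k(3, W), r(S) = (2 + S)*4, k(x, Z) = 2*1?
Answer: -3314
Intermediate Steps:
k(x, Z) = 2
r(S) = 8 + 4*S
L(W) = 2 + 2*W**2 (L(W) = (W**2 + W*W) + 2 = (W**2 + W**2) + 2 = 2*W**2 + 2 = 2 + 2*W**2)
r(-30) - L(40) = (8 + 4*(-30)) - (2 + 2*40**2) = (8 - 120) - (2 + 2*1600) = -112 - (2 + 3200) = -112 - 1*3202 = -112 - 3202 = -3314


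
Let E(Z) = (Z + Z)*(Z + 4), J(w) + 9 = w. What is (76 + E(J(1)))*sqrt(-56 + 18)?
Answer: 140*I*sqrt(38) ≈ 863.02*I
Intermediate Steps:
J(w) = -9 + w
E(Z) = 2*Z*(4 + Z) (E(Z) = (2*Z)*(4 + Z) = 2*Z*(4 + Z))
(76 + E(J(1)))*sqrt(-56 + 18) = (76 + 2*(-9 + 1)*(4 + (-9 + 1)))*sqrt(-56 + 18) = (76 + 2*(-8)*(4 - 8))*sqrt(-38) = (76 + 2*(-8)*(-4))*(I*sqrt(38)) = (76 + 64)*(I*sqrt(38)) = 140*(I*sqrt(38)) = 140*I*sqrt(38)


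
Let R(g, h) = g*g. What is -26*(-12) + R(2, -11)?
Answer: 316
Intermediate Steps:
R(g, h) = g**2
-26*(-12) + R(2, -11) = -26*(-12) + 2**2 = 312 + 4 = 316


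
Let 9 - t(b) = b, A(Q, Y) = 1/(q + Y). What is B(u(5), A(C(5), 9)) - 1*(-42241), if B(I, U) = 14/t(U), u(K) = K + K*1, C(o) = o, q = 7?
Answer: 6040687/143 ≈ 42243.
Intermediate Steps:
A(Q, Y) = 1/(7 + Y)
t(b) = 9 - b
u(K) = 2*K (u(K) = K + K = 2*K)
B(I, U) = 14/(9 - U)
B(u(5), A(C(5), 9)) - 1*(-42241) = -14/(-9 + 1/(7 + 9)) - 1*(-42241) = -14/(-9 + 1/16) + 42241 = -14/(-143/16) + 42241 = -14*(-16/143) + 42241 = 224/143 + 42241 = 6040687/143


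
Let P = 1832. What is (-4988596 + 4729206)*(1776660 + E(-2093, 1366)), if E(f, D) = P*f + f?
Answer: 534293856510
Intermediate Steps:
E(f, D) = 1833*f (E(f, D) = 1832*f + f = 1833*f)
(-4988596 + 4729206)*(1776660 + E(-2093, 1366)) = (-4988596 + 4729206)*(1776660 + 1833*(-2093)) = -259390*(1776660 - 3836469) = -259390*(-2059809) = 534293856510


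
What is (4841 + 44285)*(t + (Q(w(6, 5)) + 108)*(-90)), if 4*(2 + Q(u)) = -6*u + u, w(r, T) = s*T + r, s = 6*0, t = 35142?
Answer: 1290883902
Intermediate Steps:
s = 0
w(r, T) = r (w(r, T) = 0*T + r = 0 + r = r)
Q(u) = -2 - 5*u/4 (Q(u) = -2 + (-6*u + u)/4 = -2 + (-5*u)/4 = -2 - 5*u/4)
(4841 + 44285)*(t + (Q(w(6, 5)) + 108)*(-90)) = (4841 + 44285)*(35142 + ((-2 - 5/4*6) + 108)*(-90)) = 49126*(35142 + ((-2 - 15/2) + 108)*(-90)) = 49126*(35142 + (-19/2 + 108)*(-90)) = 49126*(35142 + (197/2)*(-90)) = 49126*(35142 - 8865) = 49126*26277 = 1290883902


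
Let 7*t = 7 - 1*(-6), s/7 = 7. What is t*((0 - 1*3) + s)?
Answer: 598/7 ≈ 85.429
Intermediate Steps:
s = 49 (s = 7*7 = 49)
t = 13/7 (t = (7 - 1*(-6))/7 = (7 + 6)/7 = (1/7)*13 = 13/7 ≈ 1.8571)
t*((0 - 1*3) + s) = 13*((0 - 1*3) + 49)/7 = 13*((0 - 3) + 49)/7 = 13*(-3 + 49)/7 = (13/7)*46 = 598/7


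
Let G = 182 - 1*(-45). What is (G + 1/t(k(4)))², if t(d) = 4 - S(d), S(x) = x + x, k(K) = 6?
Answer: 3294225/64 ≈ 51472.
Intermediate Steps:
S(x) = 2*x
t(d) = 4 - 2*d
G = 227 (G = 182 + 45 = 227)
(G + 1/t(k(4)))² = (227 + 1/(4 - 2*6))² = (227 + 1/(4 - 12))² = (227 + 1/(-8))² = (227 - ⅛)² = (1815/8)² = 3294225/64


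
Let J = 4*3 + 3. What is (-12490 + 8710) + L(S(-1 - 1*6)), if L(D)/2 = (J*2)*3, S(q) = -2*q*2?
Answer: -3600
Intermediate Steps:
S(q) = -4*q
J = 15 (J = 12 + 3 = 15)
L(D) = 180 (L(D) = 2*((15*2)*3) = 2*(30*3) = 2*90 = 180)
(-12490 + 8710) + L(S(-1 - 1*6)) = (-12490 + 8710) + 180 = -3780 + 180 = -3600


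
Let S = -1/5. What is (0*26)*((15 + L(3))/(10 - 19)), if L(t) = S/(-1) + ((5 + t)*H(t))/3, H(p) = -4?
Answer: 0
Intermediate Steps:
S = -1/5 (S = -1*1/5 = -1/5 ≈ -0.20000)
L(t) = -97/15 - 4*t/3 (L(t) = -1/5/(-1) + ((5 + t)*(-4))/3 = -1/5*(-1) + (-20 - 4*t)*(1/3) = 1/5 + (-20/3 - 4*t/3) = -97/15 - 4*t/3)
(0*26)*((15 + L(3))/(10 - 19)) = (0*26)*((15 + (-97/15 - 4/3*3))/(10 - 19)) = 0*((15 + (-97/15 - 4))/(-9)) = 0*((15 - 157/15)*(-1/9)) = 0*((68/15)*(-1/9)) = 0*(-68/135) = 0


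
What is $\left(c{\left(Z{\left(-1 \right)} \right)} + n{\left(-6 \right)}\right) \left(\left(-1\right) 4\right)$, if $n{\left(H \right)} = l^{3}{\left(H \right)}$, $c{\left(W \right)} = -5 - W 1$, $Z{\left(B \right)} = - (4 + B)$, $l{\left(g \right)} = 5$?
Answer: $-492$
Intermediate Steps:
$Z{\left(B \right)} = -4 - B$
$c{\left(W \right)} = -5 - W$
$n{\left(H \right)} = 125$ ($n{\left(H \right)} = 5^{3} = 125$)
$\left(c{\left(Z{\left(-1 \right)} \right)} + n{\left(-6 \right)}\right) \left(\left(-1\right) 4\right) = \left(\left(-5 - \left(-4 - -1\right)\right) + 125\right) \left(\left(-1\right) 4\right) = \left(\left(-5 - \left(-4 + 1\right)\right) + 125\right) \left(-4\right) = \left(\left(-5 - -3\right) + 125\right) \left(-4\right) = \left(\left(-5 + 3\right) + 125\right) \left(-4\right) = \left(-2 + 125\right) \left(-4\right) = 123 \left(-4\right) = -492$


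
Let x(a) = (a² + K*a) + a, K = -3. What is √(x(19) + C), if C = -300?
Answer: √23 ≈ 4.7958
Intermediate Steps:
x(a) = a² - 2*a (x(a) = (a² - 3*a) + a = a² - 2*a)
√(x(19) + C) = √(19*(-2 + 19) - 300) = √(19*17 - 300) = √(323 - 300) = √23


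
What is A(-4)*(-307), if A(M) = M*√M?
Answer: 2456*I ≈ 2456.0*I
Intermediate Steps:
A(M) = M^(3/2)
A(-4)*(-307) = (-4)^(3/2)*(-307) = -8*I*(-307) = 2456*I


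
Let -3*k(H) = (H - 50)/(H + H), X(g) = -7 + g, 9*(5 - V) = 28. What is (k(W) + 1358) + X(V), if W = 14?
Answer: 85259/63 ≈ 1353.3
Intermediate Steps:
V = 17/9 (V = 5 - ⅑*28 = 5 - 28/9 = 17/9 ≈ 1.8889)
k(H) = -(-50 + H)/(6*H) (k(H) = -(H - 50)/(3*(H + H)) = -(-50 + H)/(3*(2*H)) = -(-50 + H)*1/(2*H)/3 = -(-50 + H)/(6*H))
(k(W) + 1358) + X(V) = ((⅙)*(50 - 1*14)/14 + 1358) + (-7 + 17/9) = ((⅙)*(1/14)*(50 - 14) + 1358) - 46/9 = ((⅙)*(1/14)*36 + 1358) - 46/9 = (3/7 + 1358) - 46/9 = 9509/7 - 46/9 = 85259/63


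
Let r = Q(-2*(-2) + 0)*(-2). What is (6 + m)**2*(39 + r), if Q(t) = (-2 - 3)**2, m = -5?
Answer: -11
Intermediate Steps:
Q(t) = 25 (Q(t) = (-5)**2 = 25)
r = -50 (r = 25*(-2) = -50)
(6 + m)**2*(39 + r) = (6 - 5)**2*(39 - 50) = 1**2*(-11) = 1*(-11) = -11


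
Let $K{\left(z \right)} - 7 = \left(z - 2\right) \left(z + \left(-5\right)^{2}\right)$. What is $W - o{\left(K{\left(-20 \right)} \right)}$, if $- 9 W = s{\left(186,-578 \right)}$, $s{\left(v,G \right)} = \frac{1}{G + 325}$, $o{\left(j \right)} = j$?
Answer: $\frac{234532}{2277} \approx 103.0$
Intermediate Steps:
$K{\left(z \right)} = 7 + \left(-2 + z\right) \left(25 + z\right)$ ($K{\left(z \right)} = 7 + \left(z - 2\right) \left(z + \left(-5\right)^{2}\right) = 7 + \left(-2 + z\right) \left(z + 25\right) = 7 + \left(-2 + z\right) \left(25 + z\right)$)
$s{\left(v,G \right)} = \frac{1}{325 + G}$
$W = \frac{1}{2277}$ ($W = - \frac{1}{9 \left(325 - 578\right)} = - \frac{1}{9 \left(-253\right)} = \left(- \frac{1}{9}\right) \left(- \frac{1}{253}\right) = \frac{1}{2277} \approx 0.00043917$)
$W - o{\left(K{\left(-20 \right)} \right)} = \frac{1}{2277} - \left(-43 + \left(-20\right)^{2} + 23 \left(-20\right)\right) = \frac{1}{2277} - \left(-43 + 400 - 460\right) = \frac{1}{2277} - -103 = \frac{1}{2277} + 103 = \frac{234532}{2277}$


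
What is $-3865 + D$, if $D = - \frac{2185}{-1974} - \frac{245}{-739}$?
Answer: $- \frac{5636109545}{1458786} \approx -3863.6$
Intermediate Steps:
$D = \frac{2098345}{1458786}$ ($D = \left(-2185\right) \left(- \frac{1}{1974}\right) - - \frac{245}{739} = \frac{2185}{1974} + \frac{245}{739} = \frac{2098345}{1458786} \approx 1.4384$)
$-3865 + D = -3865 + \frac{2098345}{1458786} = - \frac{5636109545}{1458786}$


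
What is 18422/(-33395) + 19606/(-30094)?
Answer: -604567019/502494565 ≈ -1.2031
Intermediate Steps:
18422/(-33395) + 19606/(-30094) = 18422*(-1/33395) + 19606*(-1/30094) = -18422/33395 - 9803/15047 = -604567019/502494565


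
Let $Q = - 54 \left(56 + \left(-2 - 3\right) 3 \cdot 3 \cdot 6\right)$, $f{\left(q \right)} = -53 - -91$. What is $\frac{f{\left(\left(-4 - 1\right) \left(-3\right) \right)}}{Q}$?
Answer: $\frac{19}{5778} \approx 0.0032883$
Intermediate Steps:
$f{\left(q \right)} = 38$ ($f{\left(q \right)} = -53 + 91 = 38$)
$Q = 11556$ ($Q = - 54 \left(56 - 5 \cdot 9 \cdot 6\right) = - 54 \left(56 - 270\right) = \left(-54\right) \left(-214\right) = 11556$)
$\frac{f{\left(\left(-4 - 1\right) \left(-3\right) \right)}}{Q} = \frac{38}{11556} = 38 \cdot \frac{1}{11556} = \frac{19}{5778}$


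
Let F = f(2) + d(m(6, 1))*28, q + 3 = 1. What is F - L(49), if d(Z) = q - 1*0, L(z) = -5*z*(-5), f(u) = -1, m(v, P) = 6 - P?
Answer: -1282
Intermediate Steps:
q = -2 (q = -3 + 1 = -2)
L(z) = 25*z
d(Z) = -2 (d(Z) = -2 - 1*0 = -2 + 0 = -2)
F = -57 (F = -1 - 2*28 = -1 - 56 = -57)
F - L(49) = -57 - 25*49 = -57 - 1*1225 = -57 - 1225 = -1282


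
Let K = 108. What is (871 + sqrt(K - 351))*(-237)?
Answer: -206427 - 2133*I*sqrt(3) ≈ -2.0643e+5 - 3694.5*I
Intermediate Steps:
(871 + sqrt(K - 351))*(-237) = (871 + sqrt(108 - 351))*(-237) = (871 + sqrt(-243))*(-237) = (871 + 9*I*sqrt(3))*(-237) = -206427 - 2133*I*sqrt(3)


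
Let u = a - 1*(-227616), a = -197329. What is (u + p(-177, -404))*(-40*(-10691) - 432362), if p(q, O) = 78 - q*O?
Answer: 194277246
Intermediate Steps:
u = 30287 (u = -197329 - 1*(-227616) = -197329 + 227616 = 30287)
p(q, O) = 78 - O*q
(u + p(-177, -404))*(-40*(-10691) - 432362) = (30287 + (78 - 1*(-404)*(-177)))*(-40*(-10691) - 432362) = (30287 + (78 - 71508))*(427640 - 432362) = (30287 - 71430)*(-4722) = -41143*(-4722) = 194277246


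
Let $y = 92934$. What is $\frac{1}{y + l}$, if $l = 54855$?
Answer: $\frac{1}{147789} \approx 6.7664 \cdot 10^{-6}$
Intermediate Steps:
$\frac{1}{y + l} = \frac{1}{92934 + 54855} = \frac{1}{147789}$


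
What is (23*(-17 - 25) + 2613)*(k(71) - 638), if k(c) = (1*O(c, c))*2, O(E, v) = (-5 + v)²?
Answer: 13297878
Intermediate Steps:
k(c) = 2*(-5 + c)² (k(c) = (1*(-5 + c)²)*2 = (-5 + c)²*2 = 2*(-5 + c)²)
(23*(-17 - 25) + 2613)*(k(71) - 638) = (23*(-17 - 25) + 2613)*(2*(-5 + 71)² - 638) = (23*(-42) + 2613)*(2*66² - 638) = (-966 + 2613)*(2*4356 - 638) = 1647*(8712 - 638) = 1647*8074 = 13297878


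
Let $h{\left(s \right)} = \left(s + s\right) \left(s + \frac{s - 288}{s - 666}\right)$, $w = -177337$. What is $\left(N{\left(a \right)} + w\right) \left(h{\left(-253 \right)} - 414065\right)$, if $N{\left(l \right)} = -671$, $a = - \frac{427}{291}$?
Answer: $\frac{46842972349512}{919} \approx 5.0972 \cdot 10^{10}$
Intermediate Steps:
$a = - \frac{427}{291}$ ($a = \left(-427\right) \frac{1}{291} = - \frac{427}{291} \approx -1.4674$)
$h{\left(s \right)} = 2 s \left(s + \frac{-288 + s}{-666 + s}\right)$
$\left(N{\left(a \right)} + w\right) \left(h{\left(-253 \right)} - 414065\right) = \left(-671 - 177337\right) \left(2 \left(-253\right) \frac{1}{-666 - 253} \left(-288 + \left(-253\right)^{2} - -168245\right) - 414065\right) = - 178008 \left(2 \left(-253\right) \frac{1}{-919} \left(-288 + 64009 + 168245\right) - 414065\right) = - 178008 \left(2 \left(-253\right) \left(- \frac{1}{919}\right) 231966 - 414065\right) = - 178008 \left(\frac{117374796}{919} - 414065\right) = \left(-178008\right) \left(- \frac{263150939}{919}\right) = \frac{46842972349512}{919}$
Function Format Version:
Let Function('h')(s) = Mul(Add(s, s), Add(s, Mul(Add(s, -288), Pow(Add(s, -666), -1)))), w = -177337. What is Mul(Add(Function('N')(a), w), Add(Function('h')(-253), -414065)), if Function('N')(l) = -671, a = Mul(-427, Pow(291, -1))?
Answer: Rational(46842972349512, 919) ≈ 5.0972e+10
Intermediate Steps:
a = Rational(-427, 291) (a = Mul(-427, Rational(1, 291)) = Rational(-427, 291) ≈ -1.4674)
Function('h')(s) = Mul(2, s, Add(s, Mul(Pow(Add(-666, s), -1), Add(-288, s)))) (Function('h')(s) = Mul(Mul(2, s), Add(s, Mul(Add(-288, s), Pow(Add(-666, s), -1)))) = Mul(Mul(2, s), Add(s, Mul(Pow(Add(-666, s), -1), Add(-288, s)))) = Mul(2, s, Add(s, Mul(Pow(Add(-666, s), -1), Add(-288, s)))))
Mul(Add(Function('N')(a), w), Add(Function('h')(-253), -414065)) = Mul(Add(-671, -177337), Add(Mul(2, -253, Pow(Add(-666, -253), -1), Add(-288, Pow(-253, 2), Mul(-665, -253))), -414065)) = Mul(-178008, Add(Mul(2, -253, Pow(-919, -1), Add(-288, 64009, 168245)), -414065)) = Mul(-178008, Add(Mul(2, -253, Rational(-1, 919), 231966), -414065)) = Mul(-178008, Add(Rational(117374796, 919), -414065)) = Mul(-178008, Rational(-263150939, 919)) = Rational(46842972349512, 919)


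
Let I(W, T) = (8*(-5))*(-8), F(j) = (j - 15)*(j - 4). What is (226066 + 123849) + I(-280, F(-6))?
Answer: 350235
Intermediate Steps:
F(j) = (-15 + j)*(-4 + j)
I(W, T) = 320 (I(W, T) = -40*(-8) = 320)
(226066 + 123849) + I(-280, F(-6)) = (226066 + 123849) + 320 = 349915 + 320 = 350235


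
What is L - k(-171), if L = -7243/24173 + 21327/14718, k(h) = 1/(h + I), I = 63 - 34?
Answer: 4868713499/4210042199 ≈ 1.1565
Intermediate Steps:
I = 29
k(h) = 1/(29 + h) (k(h) = 1/(h + 29) = 1/(29 + h))
L = 136311699/118592738 (L = -7243*1/24173 + 21327*(1/14718) = -7243/24173 + 7109/4906 = 136311699/118592738 ≈ 1.1494)
L - k(-171) = 136311699/118592738 - 1/(29 - 171) = 136311699/118592738 - 1/(-142) = 136311699/118592738 - 1*(-1/142) = 136311699/118592738 + 1/142 = 4868713499/4210042199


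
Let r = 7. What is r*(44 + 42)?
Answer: 602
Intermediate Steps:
r*(44 + 42) = 7*(44 + 42) = 7*86 = 602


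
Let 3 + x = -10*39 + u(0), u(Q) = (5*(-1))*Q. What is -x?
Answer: 393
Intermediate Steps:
u(Q) = -5*Q
x = -393 (x = -3 + (-10*39 - 5*0) = -3 + (-390 + 0) = -3 - 390 = -393)
-x = -1*(-393) = 393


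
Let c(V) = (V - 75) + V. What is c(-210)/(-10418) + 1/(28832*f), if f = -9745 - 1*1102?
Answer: 77403319031/1629066327136 ≈ 0.047514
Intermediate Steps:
f = -10847 (f = -9745 - 1102 = -10847)
c(V) = -75 + 2*V (c(V) = (-75 + V) + V = -75 + 2*V)
c(-210)/(-10418) + 1/(28832*f) = (-75 + 2*(-210))/(-10418) + 1/(28832*(-10847)) = (-75 - 420)*(-1/10418) + (1/28832)*(-1/10847) = -495*(-1/10418) - 1/312740704 = 495/10418 - 1/312740704 = 77403319031/1629066327136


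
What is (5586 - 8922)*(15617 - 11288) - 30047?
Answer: -14471591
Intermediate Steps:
(5586 - 8922)*(15617 - 11288) - 30047 = -3336*4329 - 30047 = -14441544 - 30047 = -14471591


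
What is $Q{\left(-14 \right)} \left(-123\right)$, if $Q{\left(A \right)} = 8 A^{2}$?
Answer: $-192864$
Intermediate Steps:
$Q{\left(-14 \right)} \left(-123\right) = 8 \left(-14\right)^{2} \left(-123\right) = 8 \cdot 196 \left(-123\right) = 1568 \left(-123\right) = -192864$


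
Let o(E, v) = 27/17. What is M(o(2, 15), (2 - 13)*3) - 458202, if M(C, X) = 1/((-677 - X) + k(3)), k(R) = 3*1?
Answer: -293707483/641 ≈ -4.5820e+5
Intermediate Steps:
o(E, v) = 27/17 (o(E, v) = 27*(1/17) = 27/17)
k(R) = 3
M(C, X) = 1/(-674 - X) (M(C, X) = 1/((-677 - X) + 3) = 1/(-674 - X))
M(o(2, 15), (2 - 13)*3) - 458202 = -1/(674 + (2 - 13)*3) - 458202 = -1/(674 - 11*3) - 458202 = -1/(674 - 33) - 458202 = -1/641 - 458202 = -293707483/641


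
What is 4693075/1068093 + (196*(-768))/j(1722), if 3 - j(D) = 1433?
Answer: 6441884629/58745115 ≈ 109.66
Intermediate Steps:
j(D) = -1430 (j(D) = 3 - 1*1433 = 3 - 1433 = -1430)
4693075/1068093 + (196*(-768))/j(1722) = 4693075/1068093 + (196*(-768))/(-1430) = 4693075*(1/1068093) - 150528*(-1/1430) = 4693075/1068093 + 75264/715 = 6441884629/58745115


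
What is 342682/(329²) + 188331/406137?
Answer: 53186991735/14653558339 ≈ 3.6296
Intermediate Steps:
342682/(329²) + 188331/406137 = 342682/108241 + 188331*(1/406137) = 342682*(1/108241) + 62777/135379 = 342682/108241 + 62777/135379 = 53186991735/14653558339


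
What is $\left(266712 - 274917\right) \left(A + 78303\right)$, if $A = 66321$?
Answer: $-1186639920$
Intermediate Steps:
$\left(266712 - 274917\right) \left(A + 78303\right) = \left(266712 - 274917\right) \left(66321 + 78303\right) = \left(-8205\right) 144624 = -1186639920$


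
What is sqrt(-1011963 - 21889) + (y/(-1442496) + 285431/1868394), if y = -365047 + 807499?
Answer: -1571748433/10208904816 + 2*I*sqrt(258463) ≈ -0.15396 + 1016.8*I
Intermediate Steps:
y = 442452
sqrt(-1011963 - 21889) + (y/(-1442496) + 285431/1868394) = sqrt(-1011963 - 21889) + (442452/(-1442496) + 285431/1868394) = sqrt(-1033852) + (442452*(-1/1442496) + 285431*(1/1868394)) = 2*I*sqrt(258463) + (-36871/120208 + 285431/1868394) = 2*I*sqrt(258463) - 1571748433/10208904816 = -1571748433/10208904816 + 2*I*sqrt(258463)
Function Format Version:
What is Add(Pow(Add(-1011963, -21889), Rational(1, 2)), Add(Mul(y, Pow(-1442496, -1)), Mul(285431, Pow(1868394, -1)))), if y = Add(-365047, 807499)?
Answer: Add(Rational(-1571748433, 10208904816), Mul(2, I, Pow(258463, Rational(1, 2)))) ≈ Add(-0.15396, Mul(1016.8, I))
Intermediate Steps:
y = 442452
Add(Pow(Add(-1011963, -21889), Rational(1, 2)), Add(Mul(y, Pow(-1442496, -1)), Mul(285431, Pow(1868394, -1)))) = Add(Pow(Add(-1011963, -21889), Rational(1, 2)), Add(Mul(442452, Pow(-1442496, -1)), Mul(285431, Pow(1868394, -1)))) = Add(Pow(-1033852, Rational(1, 2)), Add(Mul(442452, Rational(-1, 1442496)), Mul(285431, Rational(1, 1868394)))) = Add(Mul(2, I, Pow(258463, Rational(1, 2))), Add(Rational(-36871, 120208), Rational(285431, 1868394))) = Add(Mul(2, I, Pow(258463, Rational(1, 2))), Rational(-1571748433, 10208904816)) = Add(Rational(-1571748433, 10208904816), Mul(2, I, Pow(258463, Rational(1, 2))))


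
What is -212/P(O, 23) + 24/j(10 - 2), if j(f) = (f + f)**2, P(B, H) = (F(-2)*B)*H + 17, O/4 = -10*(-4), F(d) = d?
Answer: 28813/234976 ≈ 0.12262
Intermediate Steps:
O = 160 (O = 4*(-10*(-4)) = 4*40 = 160)
P(B, H) = 17 - 2*B*H (P(B, H) = (-2*B)*H + 17 = -2*B*H + 17 = 17 - 2*B*H)
j(f) = 4*f**2 (j(f) = (2*f)**2 = 4*f**2)
-212/P(O, 23) + 24/j(10 - 2) = -212/(17 - 2*160*23) + 24/((4*(10 - 2)**2)) = -212/(17 - 7360) + 24/((4*8**2)) = -212/(-7343) + 24/((4*64)) = -212*(-1/7343) + 24/256 = 212/7343 + 24*(1/256) = 212/7343 + 3/32 = 28813/234976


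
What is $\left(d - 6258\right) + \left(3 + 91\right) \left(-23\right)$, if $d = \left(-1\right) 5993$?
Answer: $-14413$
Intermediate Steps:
$d = -5993$
$\left(d - 6258\right) + \left(3 + 91\right) \left(-23\right) = \left(-5993 - 6258\right) + \left(3 + 91\right) \left(-23\right) = -12251 + 94 \left(-23\right) = -12251 - 2162 = -14413$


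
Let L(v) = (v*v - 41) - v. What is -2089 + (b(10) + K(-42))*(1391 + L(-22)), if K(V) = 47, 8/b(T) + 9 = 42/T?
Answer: 246149/3 ≈ 82050.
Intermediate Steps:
b(T) = 8/(-9 + 42/T)
L(v) = -41 + v² - v (L(v) = (v² - 41) - v = (-41 + v²) - v = -41 + v² - v)
-2089 + (b(10) + K(-42))*(1391 + L(-22)) = -2089 + (-8*10/(-42 + 9*10) + 47)*(1391 + (-41 + (-22)² - 1*(-22))) = -2089 + (-8*10/(-42 + 90) + 47)*(1391 + (-41 + 484 + 22)) = -2089 + (-8*10/48 + 47)*(1391 + 465) = -2089 + (-8*10*1/48 + 47)*1856 = -2089 + (-5/3 + 47)*1856 = -2089 + (136/3)*1856 = -2089 + 252416/3 = 246149/3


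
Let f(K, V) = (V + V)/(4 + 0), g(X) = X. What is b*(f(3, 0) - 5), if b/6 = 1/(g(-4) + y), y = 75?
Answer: -30/71 ≈ -0.42254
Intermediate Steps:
f(K, V) = V/2 (f(K, V) = (2*V)/4 = (2*V)*(¼) = V/2)
b = 6/71 (b = 6/(-4 + 75) = 6/71 ≈ 0.084507)
b*(f(3, 0) - 5) = 6*((½)*0 - 5)/71 = 6*(0 - 5)/71 = (6/71)*(-5) = -30/71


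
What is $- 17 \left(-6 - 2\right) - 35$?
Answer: $101$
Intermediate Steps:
$- 17 \left(-6 - 2\right) - 35 = \left(-17\right) \left(-8\right) - 35 = 136 - 35 = 101$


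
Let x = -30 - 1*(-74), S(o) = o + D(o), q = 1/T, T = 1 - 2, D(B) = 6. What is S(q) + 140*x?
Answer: 6165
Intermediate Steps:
T = -1
q = -1 (q = 1/(-1) = -1)
S(o) = 6 + o (S(o) = o + 6 = 6 + o)
x = 44 (x = -30 + 74 = 44)
S(q) + 140*x = (6 - 1) + 140*44 = 5 + 6160 = 6165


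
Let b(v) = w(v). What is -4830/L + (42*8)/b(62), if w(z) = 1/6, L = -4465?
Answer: 1801254/893 ≈ 2017.1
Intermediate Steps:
w(z) = ⅙
b(v) = ⅙
-4830/L + (42*8)/b(62) = -4830/(-4465) + (42*8)/(⅙) = -4830*(-1/4465) + 336*6 = 966/893 + 2016 = 1801254/893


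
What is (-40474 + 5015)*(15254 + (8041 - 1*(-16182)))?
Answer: -1399814943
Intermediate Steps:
(-40474 + 5015)*(15254 + (8041 - 1*(-16182))) = -35459*(15254 + (8041 + 16182)) = -35459*(15254 + 24223) = -35459*39477 = -1399814943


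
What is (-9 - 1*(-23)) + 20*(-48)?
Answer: -946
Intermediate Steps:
(-9 - 1*(-23)) + 20*(-48) = (-9 + 23) - 960 = 14 - 960 = -946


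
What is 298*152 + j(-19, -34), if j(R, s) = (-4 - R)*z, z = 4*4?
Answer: 45536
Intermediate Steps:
z = 16
j(R, s) = -64 - 16*R (j(R, s) = (-4 - R)*16 = -64 - 16*R)
298*152 + j(-19, -34) = 298*152 + (-64 - 16*(-19)) = 45296 + (-64 + 304) = 45296 + 240 = 45536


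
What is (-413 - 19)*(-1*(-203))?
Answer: -87696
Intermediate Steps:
(-413 - 19)*(-1*(-203)) = -432*203 = -87696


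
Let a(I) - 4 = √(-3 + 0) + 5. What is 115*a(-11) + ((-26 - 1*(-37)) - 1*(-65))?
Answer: 1111 + 115*I*√3 ≈ 1111.0 + 199.19*I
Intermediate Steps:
a(I) = 9 + I*√3 (a(I) = 4 + (√(-3 + 0) + 5) = 4 + (√(-3) + 5) = 4 + (I*√3 + 5) = 4 + (5 + I*√3) = 9 + I*√3)
115*a(-11) + ((-26 - 1*(-37)) - 1*(-65)) = 115*(9 + I*√3) + ((-26 - 1*(-37)) - 1*(-65)) = (1035 + 115*I*√3) + ((-26 + 37) + 65) = (1035 + 115*I*√3) + (11 + 65) = (1035 + 115*I*√3) + 76 = 1111 + 115*I*√3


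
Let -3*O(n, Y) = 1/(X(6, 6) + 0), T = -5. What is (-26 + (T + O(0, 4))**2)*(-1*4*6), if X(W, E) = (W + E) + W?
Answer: 4750/243 ≈ 19.547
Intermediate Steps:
X(W, E) = E + 2*W (X(W, E) = (E + W) + W = E + 2*W)
O(n, Y) = -1/54 (O(n, Y) = -1/(3*((6 + 2*6) + 0)) = -1/(3*((6 + 12) + 0)) = -1/(3*(18 + 0)) = -1/3/18 = -1/3*1/18 = -1/54)
(-26 + (T + O(0, 4))**2)*(-1*4*6) = (-26 + (-5 - 1/54)**2)*(-1*4*6) = (-26 + (-271/54)**2)*(-4*6) = (-26 + 73441/2916)*(-24) = -2375/2916*(-24) = 4750/243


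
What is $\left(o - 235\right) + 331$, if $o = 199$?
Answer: $295$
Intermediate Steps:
$\left(o - 235\right) + 331 = \left(199 - 235\right) + 331 = -36 + 331 = 295$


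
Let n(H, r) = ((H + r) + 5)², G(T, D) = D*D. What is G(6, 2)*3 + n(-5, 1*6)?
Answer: 48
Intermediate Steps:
G(T, D) = D²
n(H, r) = (5 + H + r)²
G(6, 2)*3 + n(-5, 1*6) = 2²*3 + (5 - 5 + 1*6)² = 4*3 + (5 - 5 + 6)² = 12 + 6² = 12 + 36 = 48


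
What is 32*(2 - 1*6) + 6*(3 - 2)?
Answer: -122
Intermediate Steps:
32*(2 - 1*6) + 6*(3 - 2) = 32*(2 - 6) + 6*1 = 32*(-4) + 6 = -128 + 6 = -122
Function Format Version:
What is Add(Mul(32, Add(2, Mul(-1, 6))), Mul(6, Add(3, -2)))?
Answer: -122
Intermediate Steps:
Add(Mul(32, Add(2, Mul(-1, 6))), Mul(6, Add(3, -2))) = Add(Mul(32, Add(2, -6)), Mul(6, 1)) = Add(Mul(32, -4), 6) = Add(-128, 6) = -122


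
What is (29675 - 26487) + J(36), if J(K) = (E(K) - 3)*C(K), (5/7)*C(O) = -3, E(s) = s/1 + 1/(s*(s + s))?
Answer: 13173401/4320 ≈ 3049.4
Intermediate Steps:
E(s) = s + 1/(2*s²) (E(s) = s*1 + 1/(s*(2*s)) = s + 1/(2*s²))
C(O) = -21/5 (C(O) = (7/5)*(-3) = -21/5)
J(K) = 63/5 - 21*K/5 - 21/(10*K²) (J(K) = ((K + 1/(2*K²)) - 3)*(-21/5) = (-3 + K + 1/(2*K²))*(-21/5) = 63/5 - 21*K/5 - 21/(10*K²))
(29675 - 26487) + J(36) = (29675 - 26487) + (21/10)*(-1 + 2*36²*(3 - 1*36))/36² = 3188 + (21/10)*(1/1296)*(-1 + 2*1296*(3 - 36)) = 3188 + (21/10)*(1/1296)*(-1 + 2*1296*(-33)) = 3188 + (21/10)*(1/1296)*(-1 - 85536) = 3188 + (21/10)*(1/1296)*(-85537) = 3188 - 598759/4320 = 13173401/4320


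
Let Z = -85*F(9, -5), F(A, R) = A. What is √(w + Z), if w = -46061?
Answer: I*√46826 ≈ 216.39*I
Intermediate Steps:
Z = -765 (Z = -85*9 = -765)
√(w + Z) = √(-46061 - 765) = √(-46826) = I*√46826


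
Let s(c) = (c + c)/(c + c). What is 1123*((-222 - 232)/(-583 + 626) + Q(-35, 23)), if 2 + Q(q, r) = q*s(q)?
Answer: -2296535/43 ≈ -53408.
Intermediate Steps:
s(c) = 1 (s(c) = (2*c)/((2*c)) = (2*c)*(1/(2*c)) = 1)
Q(q, r) = -2 + q (Q(q, r) = -2 + q*1 = -2 + q)
1123*((-222 - 232)/(-583 + 626) + Q(-35, 23)) = 1123*((-222 - 232)/(-583 + 626) + (-2 - 35)) = 1123*(-454/43 - 37) = 1123*(-2045/43) = -2296535/43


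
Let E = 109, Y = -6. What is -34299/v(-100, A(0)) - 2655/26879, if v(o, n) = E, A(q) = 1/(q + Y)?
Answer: -922212216/2929811 ≈ -314.77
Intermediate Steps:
A(q) = 1/(-6 + q) (A(q) = 1/(q - 6) = 1/(-6 + q))
v(o, n) = 109
-34299/v(-100, A(0)) - 2655/26879 = -34299/109 - 2655/26879 = -922212216/2929811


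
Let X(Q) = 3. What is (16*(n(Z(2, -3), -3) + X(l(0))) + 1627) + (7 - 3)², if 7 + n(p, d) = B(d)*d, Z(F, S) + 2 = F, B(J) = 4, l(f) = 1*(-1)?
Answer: 1387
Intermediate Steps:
l(f) = -1
Z(F, S) = -2 + F
n(p, d) = -7 + 4*d
(16*(n(Z(2, -3), -3) + X(l(0))) + 1627) + (7 - 3)² = (16*((-7 + 4*(-3)) + 3) + 1627) + (7 - 3)² = (16*((-7 - 12) + 3) + 1627) + 4² = (16*(-19 + 3) + 1627) + 16 = (16*(-16) + 1627) + 16 = (-256 + 1627) + 16 = 1371 + 16 = 1387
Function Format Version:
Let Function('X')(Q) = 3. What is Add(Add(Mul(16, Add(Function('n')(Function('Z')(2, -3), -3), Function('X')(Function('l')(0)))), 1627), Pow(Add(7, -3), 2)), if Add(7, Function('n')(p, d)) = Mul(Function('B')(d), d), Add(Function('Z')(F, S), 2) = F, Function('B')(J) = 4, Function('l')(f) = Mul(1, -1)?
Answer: 1387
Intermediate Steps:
Function('l')(f) = -1
Function('Z')(F, S) = Add(-2, F)
Function('n')(p, d) = Add(-7, Mul(4, d))
Add(Add(Mul(16, Add(Function('n')(Function('Z')(2, -3), -3), Function('X')(Function('l')(0)))), 1627), Pow(Add(7, -3), 2)) = Add(Add(Mul(16, Add(Add(-7, Mul(4, -3)), 3)), 1627), Pow(Add(7, -3), 2)) = Add(Add(Mul(16, Add(Add(-7, -12), 3)), 1627), Pow(4, 2)) = Add(Add(Mul(16, Add(-19, 3)), 1627), 16) = Add(Add(Mul(16, -16), 1627), 16) = Add(Add(-256, 1627), 16) = Add(1371, 16) = 1387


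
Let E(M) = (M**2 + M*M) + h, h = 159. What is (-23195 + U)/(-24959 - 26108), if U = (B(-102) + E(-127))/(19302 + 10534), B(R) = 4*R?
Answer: 692014011/1523635012 ≈ 0.45419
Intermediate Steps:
E(M) = 159 + 2*M**2 (E(M) = (M**2 + M*M) + 159 = (M**2 + M**2) + 159 = 2*M**2 + 159 = 159 + 2*M**2)
U = 32009/29836 (U = (4*(-102) + (159 + 2*(-127)**2))/(19302 + 10534) = (-408 + (159 + 2*16129))/29836 = (-408 + (159 + 32258))*(1/29836) = (-408 + 32417)*(1/29836) = 32009*(1/29836) = 32009/29836 ≈ 1.0728)
(-23195 + U)/(-24959 - 26108) = (-23195 + 32009/29836)/(-24959 - 26108) = -692014011/29836/(-51067) = -692014011/29836*(-1/51067) = 692014011/1523635012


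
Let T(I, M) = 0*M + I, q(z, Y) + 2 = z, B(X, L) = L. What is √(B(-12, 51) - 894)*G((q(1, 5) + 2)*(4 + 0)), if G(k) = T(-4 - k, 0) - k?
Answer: -12*I*√843 ≈ -348.41*I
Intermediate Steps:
q(z, Y) = -2 + z
T(I, M) = I (T(I, M) = 0 + I = I)
G(k) = -4 - 2*k (G(k) = (-4 - k) - k = -4 - 2*k)
√(B(-12, 51) - 894)*G((q(1, 5) + 2)*(4 + 0)) = √(51 - 894)*(-4 - 2*((-2 + 1) + 2)*(4 + 0)) = √(-843)*(-4 - 2*(-1 + 2)*4) = (I*√843)*(-4 - 2*4) = (I*√843)*(-4 - 8) = (I*√843)*(-12) = -12*I*√843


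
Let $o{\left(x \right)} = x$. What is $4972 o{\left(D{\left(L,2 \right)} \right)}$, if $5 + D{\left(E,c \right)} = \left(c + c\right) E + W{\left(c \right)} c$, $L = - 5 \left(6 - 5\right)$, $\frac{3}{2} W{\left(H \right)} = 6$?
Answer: $-84524$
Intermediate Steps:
$W{\left(H \right)} = 4$ ($W{\left(H \right)} = \frac{2}{3} \cdot 6 = 4$)
$L = -5$ ($L = \left(-5\right) 1 = -5$)
$D{\left(E,c \right)} = -5 + 4 c + 2 E c$ ($D{\left(E,c \right)} = -5 + \left(\left(c + c\right) E + 4 c\right) = -5 + \left(2 c E + 4 c\right) = -5 + \left(2 E c + 4 c\right) = -5 + \left(4 c + 2 E c\right) = -5 + 4 c + 2 E c$)
$4972 o{\left(D{\left(L,2 \right)} \right)} = 4972 \left(-5 + 4 \cdot 2 + 2 \left(-5\right) 2\right) = 4972 \left(-5 + 8 - 20\right) = 4972 \left(-17\right) = -84524$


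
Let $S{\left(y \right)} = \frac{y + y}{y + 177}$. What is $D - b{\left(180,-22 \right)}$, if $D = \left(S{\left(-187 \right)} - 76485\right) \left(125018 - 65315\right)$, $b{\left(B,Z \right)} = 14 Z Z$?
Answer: $- \frac{22820789194}{5} \approx -4.5642 \cdot 10^{9}$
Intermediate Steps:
$S{\left(y \right)} = \frac{2 y}{177 + y}$
$b{\left(B,Z \right)} = 14 Z^{2}$
$D = - \frac{22820755314}{5}$ ($D = \left(2 \left(-187\right) \frac{1}{177 - 187} - 76485\right) \left(125018 - 65315\right) = \left(2 \left(-187\right) \frac{1}{-10} - 76485\right) 59703 = \left(2 \left(-187\right) \left(- \frac{1}{10}\right) - 76485\right) 59703 = \left(\frac{187}{5} - 76485\right) 59703 = \left(- \frac{382238}{5}\right) 59703 = - \frac{22820755314}{5} \approx -4.5641 \cdot 10^{9}$)
$D - b{\left(180,-22 \right)} = - \frac{22820755314}{5} - 14 \left(-22\right)^{2} = - \frac{22820755314}{5} - 14 \cdot 484 = - \frac{22820755314}{5} - 6776 = - \frac{22820789194}{5}$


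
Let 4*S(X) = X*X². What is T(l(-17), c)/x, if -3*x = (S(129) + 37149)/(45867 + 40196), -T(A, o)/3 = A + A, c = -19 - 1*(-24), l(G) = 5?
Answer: 2065512/153019 ≈ 13.498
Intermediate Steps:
S(X) = X³/4 (S(X) = (X*X²)/4 = X³/4)
c = 5 (c = -19 + 24 = 5)
T(A, o) = -6*A (T(A, o) = -3*(A + A) = -6*A)
x = -765095/344252 (x = -((¼)*129³ + 37149)/(3*(45867 + 40196)) = -((¼)*2146689 + 37149)/(3*86063) = -(2146689/4 + 37149)/(3*86063) = -765095/(4*86063) = -⅓*2295285/344252 = -765095/344252 ≈ -2.2225)
T(l(-17), c)/x = (-6*5)/(-765095/344252) = -30*(-344252/765095) = 2065512/153019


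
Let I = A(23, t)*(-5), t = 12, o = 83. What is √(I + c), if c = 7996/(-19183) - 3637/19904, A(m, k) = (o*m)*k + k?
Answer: I*√261048195421125880515/47727304 ≈ 338.53*I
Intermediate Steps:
A(m, k) = k + 83*k*m (A(m, k) = (83*m)*k + k = 83*k*m + k = k + 83*k*m)
c = -228920955/381818432 (c = 7996*(-1/19183) - 3637*1/19904 = -7996/19183 - 3637/19904 = -228920955/381818432 ≈ -0.59955)
I = -114600 (I = (12*(1 + 83*23))*(-5) = (12*(1 + 1909))*(-5) = (12*1910)*(-5) = 22920*(-5) = -114600)
√(I + c) = √(-114600 - 228920955/381818432) = √(-43756621228155/381818432) = I*√261048195421125880515/47727304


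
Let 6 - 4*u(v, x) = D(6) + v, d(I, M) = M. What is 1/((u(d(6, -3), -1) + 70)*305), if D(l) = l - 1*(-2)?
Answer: 4/85705 ≈ 4.6672e-5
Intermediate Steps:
D(l) = 2 + l (D(l) = l + 2 = 2 + l)
u(v, x) = -1/2 - v/4 (u(v, x) = 3/2 - ((2 + 6) + v)/4 = 3/2 - (8 + v)/4 = 3/2 + (-2 - v/4) = -1/2 - v/4)
1/((u(d(6, -3), -1) + 70)*305) = 1/(((-1/2 - 1/4*(-3)) + 70)*305) = 1/(((-1/2 + 3/4) + 70)*305) = 1/((1/4 + 70)*305) = 1/((281/4)*305) = 1/(85705/4) = 4/85705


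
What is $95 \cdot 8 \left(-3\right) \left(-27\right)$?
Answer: $61560$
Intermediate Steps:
$95 \cdot 8 \left(-3\right) \left(-27\right) = 95 \left(-24\right) \left(-27\right) = \left(-2280\right) \left(-27\right) = 61560$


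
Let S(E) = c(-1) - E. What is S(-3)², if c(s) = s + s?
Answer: 1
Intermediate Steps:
c(s) = 2*s
S(E) = -2 - E (S(E) = 2*(-1) - E = -2 - E)
S(-3)² = (-2 - 1*(-3))² = (-2 + 3)² = 1² = 1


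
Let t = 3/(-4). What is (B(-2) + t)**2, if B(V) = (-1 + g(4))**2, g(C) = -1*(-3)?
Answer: 169/16 ≈ 10.563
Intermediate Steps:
g(C) = 3
t = -3/4 (t = 3*(-1/4) = -3/4 ≈ -0.75000)
B(V) = 4 (B(V) = (-1 + 3)**2 = 2**2 = 4)
(B(-2) + t)**2 = (4 - 3/4)**2 = (13/4)**2 = 169/16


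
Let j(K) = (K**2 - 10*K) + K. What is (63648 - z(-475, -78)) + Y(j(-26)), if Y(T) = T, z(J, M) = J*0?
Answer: 64558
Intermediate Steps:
j(K) = K**2 - 9*K
z(J, M) = 0
(63648 - z(-475, -78)) + Y(j(-26)) = (63648 - 1*0) - 26*(-9 - 26) = (63648 + 0) - 26*(-35) = 63648 + 910 = 64558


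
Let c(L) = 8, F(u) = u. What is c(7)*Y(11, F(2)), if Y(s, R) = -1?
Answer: -8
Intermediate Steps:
c(7)*Y(11, F(2)) = 8*(-1) = -8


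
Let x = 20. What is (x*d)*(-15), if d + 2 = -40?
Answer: 12600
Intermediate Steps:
d = -42 (d = -2 - 40 = -42)
(x*d)*(-15) = (20*(-42))*(-15) = -840*(-15) = 12600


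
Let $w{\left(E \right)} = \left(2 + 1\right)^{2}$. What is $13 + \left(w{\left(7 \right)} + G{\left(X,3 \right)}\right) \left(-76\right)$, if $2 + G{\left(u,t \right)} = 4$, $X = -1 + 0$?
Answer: $-823$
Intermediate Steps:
$w{\left(E \right)} = 9$ ($w{\left(E \right)} = 3^{2} = 9$)
$X = -1$
$G{\left(u,t \right)} = 2$ ($G{\left(u,t \right)} = -2 + 4 = 2$)
$13 + \left(w{\left(7 \right)} + G{\left(X,3 \right)}\right) \left(-76\right) = 13 + \left(9 + 2\right) \left(-76\right) = 13 + 11 \left(-76\right) = 13 - 836 = -823$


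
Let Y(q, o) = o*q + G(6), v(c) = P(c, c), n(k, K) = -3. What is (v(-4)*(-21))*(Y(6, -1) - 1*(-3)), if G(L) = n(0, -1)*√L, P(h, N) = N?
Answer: -252 - 252*√6 ≈ -869.27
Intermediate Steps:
v(c) = c
G(L) = -3*√L
Y(q, o) = -3*√6 + o*q (Y(q, o) = o*q - 3*√6 = -3*√6 + o*q)
(v(-4)*(-21))*(Y(6, -1) - 1*(-3)) = (-4*(-21))*((-3*√6 - 1*6) - 1*(-3)) = 84*((-3*√6 - 6) + 3) = 84*((-6 - 3*√6) + 3) = 84*(-3 - 3*√6) = -252 - 252*√6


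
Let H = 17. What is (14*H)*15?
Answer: 3570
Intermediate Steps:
(14*H)*15 = (14*17)*15 = 238*15 = 3570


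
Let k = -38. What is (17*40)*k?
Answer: -25840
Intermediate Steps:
(17*40)*k = (17*40)*(-38) = 680*(-38) = -25840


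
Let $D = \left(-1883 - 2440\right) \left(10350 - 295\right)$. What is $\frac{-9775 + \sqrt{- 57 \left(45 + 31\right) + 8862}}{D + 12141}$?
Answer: $\frac{9775}{43455624} - \frac{\sqrt{4530}}{43455624} \approx 0.00022339$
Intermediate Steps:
$D = -43467765$ ($D = \left(-1883 - 2440\right) 10055 = \left(-4323\right) 10055 = -43467765$)
$\frac{-9775 + \sqrt{- 57 \left(45 + 31\right) + 8862}}{D + 12141} = \frac{-9775 + \sqrt{- 57 \left(45 + 31\right) + 8862}}{-43467765 + 12141} = \frac{-9775 + \sqrt{\left(-57\right) 76 + 8862}}{-43455624} = \left(-9775 + \sqrt{-4332 + 8862}\right) \left(- \frac{1}{43455624}\right) = \left(-9775 + \sqrt{4530}\right) \left(- \frac{1}{43455624}\right) = \frac{9775}{43455624} - \frac{\sqrt{4530}}{43455624}$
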